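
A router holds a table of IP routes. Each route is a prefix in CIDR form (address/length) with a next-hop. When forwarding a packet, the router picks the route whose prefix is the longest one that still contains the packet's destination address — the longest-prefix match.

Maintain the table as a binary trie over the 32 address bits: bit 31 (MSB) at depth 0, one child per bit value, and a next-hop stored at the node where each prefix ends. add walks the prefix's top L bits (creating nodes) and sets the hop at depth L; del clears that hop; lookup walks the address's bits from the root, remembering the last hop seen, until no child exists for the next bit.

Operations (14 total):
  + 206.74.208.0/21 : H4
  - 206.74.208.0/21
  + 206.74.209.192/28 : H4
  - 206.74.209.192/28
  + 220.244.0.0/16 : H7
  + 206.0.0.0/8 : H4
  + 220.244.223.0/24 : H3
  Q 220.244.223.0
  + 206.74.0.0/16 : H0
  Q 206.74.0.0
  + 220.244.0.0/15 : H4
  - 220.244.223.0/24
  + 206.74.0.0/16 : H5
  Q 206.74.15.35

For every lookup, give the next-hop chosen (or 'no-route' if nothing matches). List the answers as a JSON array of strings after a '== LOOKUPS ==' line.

Process each operation:
  add 206.74.208.0/21 -> H4 at depth 21
  del 206.74.208.0/21 (clear depth 21)
  add 206.74.209.192/28 -> H4 at depth 28
  del 206.74.209.192/28 (clear depth 28)
  add 220.244.0.0/16 -> H7 at depth 16
  add 206.0.0.0/8 -> H4 at depth 8
  add 220.244.223.0/24 -> H3 at depth 24
  ? 220.244.223.0  path d0:-→d1:-→d2:-→d3:-→d4:-→d5:-→d6:-→d7:-→d8:-→d9:-→d10:-→d11:-→d12:-→d13:-→d14:-→d15:-→d16:H7→d17:-→d18:-→d19:-→d20:-→d21:-→d22:-→d23:-→d24:H3  best=H3
  add 206.74.0.0/16 -> H0 at depth 16
  ? 206.74.0.0  path d0:-→d1:-→d2:-→d3:-→d4:-→d5:-→d6:-→d7:-→d8:H4→d9:-→d10:-→d11:-→d12:-→d13:-→d14:-→d15:-→d16:H0  best=H0
  add 220.244.0.0/15 -> H4 at depth 15
  del 220.244.223.0/24 (clear depth 24)
  add 206.74.0.0/16 -> H5 at depth 16
  ? 206.74.15.35  path d0:-→d1:-→d2:-→d3:-→d4:-→d5:-→d6:-→d7:-→d8:H4→d9:-→d10:-→d11:-→d12:-→d13:-→d14:-→d15:-→d16:H5  best=H5

== LOOKUPS ==
["H3","H0","H5"]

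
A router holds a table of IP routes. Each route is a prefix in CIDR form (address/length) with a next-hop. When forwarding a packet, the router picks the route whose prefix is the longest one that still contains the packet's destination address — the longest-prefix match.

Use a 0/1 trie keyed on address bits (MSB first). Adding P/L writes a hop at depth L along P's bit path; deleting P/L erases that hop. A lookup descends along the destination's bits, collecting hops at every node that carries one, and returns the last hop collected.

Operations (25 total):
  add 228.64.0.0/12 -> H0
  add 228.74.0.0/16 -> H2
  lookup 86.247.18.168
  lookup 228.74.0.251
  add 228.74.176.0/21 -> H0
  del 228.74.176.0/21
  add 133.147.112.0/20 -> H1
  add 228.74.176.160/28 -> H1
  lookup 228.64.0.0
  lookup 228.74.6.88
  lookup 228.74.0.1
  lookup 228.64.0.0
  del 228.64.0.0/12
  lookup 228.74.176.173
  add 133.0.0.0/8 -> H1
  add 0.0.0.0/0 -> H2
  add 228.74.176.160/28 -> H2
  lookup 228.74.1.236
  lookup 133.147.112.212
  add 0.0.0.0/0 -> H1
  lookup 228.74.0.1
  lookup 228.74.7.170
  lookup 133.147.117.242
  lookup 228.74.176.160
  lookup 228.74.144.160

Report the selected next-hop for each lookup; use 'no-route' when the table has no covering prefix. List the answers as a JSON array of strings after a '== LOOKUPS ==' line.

Process each operation:
  + 228.64.0.0/12 (H0) depth=12
  + 228.74.0.0/16 (H2) depth=16
  ? 86.247.18.168  path d0:-  best=no-route
  ? 228.74.0.251  path d0:-→d1:-→d2:-→d3:-→d4:-→d5:-→d6:-→d7:-→d8:-→d9:-→d10:-→d11:-→d12:H0→d13:-→d14:-→d15:-→d16:H2  best=H2
  + 228.74.176.0/21 (H0) depth=21
  del 228.74.176.0/21 (clear depth 21)
  + 133.147.112.0/20 (H1) depth=20
  + 228.74.176.160/28 (H1) depth=28
  ? 228.64.0.0  path d0:-→d1:-→d2:-→d3:-→d4:-→d5:-→d6:-→d7:-→d8:-→d9:-→d10:-→d11:-→d12:H0  best=H0
  ? 228.74.6.88  path d0:-→d1:-→d2:-→d3:-→d4:-→d5:-→d6:-→d7:-→d8:-→d9:-→d10:-→d11:-→d12:H0→d13:-→d14:-→d15:-→d16:H2  best=H2
  ? 228.74.0.1  path d0:-→d1:-→d2:-→d3:-→d4:-→d5:-→d6:-→d7:-→d8:-→d9:-→d10:-→d11:-→d12:H0→d13:-→d14:-→d15:-→d16:H2  best=H2
  ? 228.64.0.0  path d0:-→d1:-→d2:-→d3:-→d4:-→d5:-→d6:-→d7:-→d8:-→d9:-→d10:-→d11:-→d12:H0  best=H0
  del 228.64.0.0/12 (clear depth 12)
  ? 228.74.176.173  path d0:-→d1:-→d2:-→d3:-→d4:-→d5:-→d6:-→d7:-→d8:-→d9:-→d10:-→d11:-→d12:-→d13:-→d14:-→d15:-→d16:H2→d17:-→d18:-→d19:-→d20:-→d21:-→d22:-→d23:-→d24:-→d25:-→d26:-→d27:-→d28:H1  best=H1
  + 133.0.0.0/8 (H1) depth=8
  + 0.0.0.0/0 (H2) depth=0
  + 228.74.176.160/28 (H2) depth=28
  ? 228.74.1.236  path d0:H2→d1:-→d2:-→d3:-→d4:-→d5:-→d6:-→d7:-→d8:-→d9:-→d10:-→d11:-→d12:-→d13:-→d14:-→d15:-→d16:H2  best=H2
  ? 133.147.112.212  path d0:H2→d1:-→d2:-→d3:-→d4:-→d5:-→d6:-→d7:-→d8:H1→d9:-→d10:-→d11:-→d12:-→d13:-→d14:-→d15:-→d16:-→d17:-→d18:-→d19:-→d20:H1  best=H1
  + 0.0.0.0/0 (H1) depth=0
  ? 228.74.0.1  path d0:H1→d1:-→d2:-→d3:-→d4:-→d5:-→d6:-→d7:-→d8:-→d9:-→d10:-→d11:-→d12:-→d13:-→d14:-→d15:-→d16:H2  best=H2
  ? 228.74.7.170  path d0:H1→d1:-→d2:-→d3:-→d4:-→d5:-→d6:-→d7:-→d8:-→d9:-→d10:-→d11:-→d12:-→d13:-→d14:-→d15:-→d16:H2  best=H2
  ? 133.147.117.242  path d0:H1→d1:-→d2:-→d3:-→d4:-→d5:-→d6:-→d7:-→d8:H1→d9:-→d10:-→d11:-→d12:-→d13:-→d14:-→d15:-→d16:-→d17:-→d18:-→d19:-→d20:H1  best=H1
  ? 228.74.176.160  path d0:H1→d1:-→d2:-→d3:-→d4:-→d5:-→d6:-→d7:-→d8:-→d9:-→d10:-→d11:-→d12:-→d13:-→d14:-→d15:-→d16:H2→d17:-→d18:-→d19:-→d20:-→d21:-→d22:-→d23:-→d24:-→d25:-→d26:-→d27:-→d28:H2  best=H2
  ? 228.74.144.160  path d0:H1→d1:-→d2:-→d3:-→d4:-→d5:-→d6:-→d7:-→d8:-→d9:-→d10:-→d11:-→d12:-→d13:-→d14:-→d15:-→d16:H2→d17:-→d18:-  best=H2

== LOOKUPS ==
["no-route","H2","H0","H2","H2","H0","H1","H2","H1","H2","H2","H1","H2","H2"]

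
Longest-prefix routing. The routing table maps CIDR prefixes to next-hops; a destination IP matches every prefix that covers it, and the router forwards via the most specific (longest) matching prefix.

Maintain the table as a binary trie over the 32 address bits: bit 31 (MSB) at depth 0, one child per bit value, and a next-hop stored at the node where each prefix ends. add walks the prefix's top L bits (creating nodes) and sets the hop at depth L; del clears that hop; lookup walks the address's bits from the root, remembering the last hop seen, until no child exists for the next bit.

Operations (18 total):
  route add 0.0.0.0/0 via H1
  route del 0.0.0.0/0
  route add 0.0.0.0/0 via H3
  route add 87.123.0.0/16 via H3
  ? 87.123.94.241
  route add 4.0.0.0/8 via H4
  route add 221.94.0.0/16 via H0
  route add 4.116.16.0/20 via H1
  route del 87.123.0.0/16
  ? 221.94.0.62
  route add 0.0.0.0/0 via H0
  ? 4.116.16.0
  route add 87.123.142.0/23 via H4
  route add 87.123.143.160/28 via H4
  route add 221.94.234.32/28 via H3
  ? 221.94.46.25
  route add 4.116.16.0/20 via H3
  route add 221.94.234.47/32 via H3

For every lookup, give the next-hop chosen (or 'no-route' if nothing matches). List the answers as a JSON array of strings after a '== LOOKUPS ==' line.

Process each operation:
  + 0.0.0.0/0 (H1) depth=0
  del 0.0.0.0/0 (clear depth 0)
  + 0.0.0.0/0 (H3) depth=0
  + 87.123.0.0/16 (H3) depth=16
  ? 87.123.94.241  path d0:H3→d1:-→d2:-→d3:-→d4:-→d5:-→d6:-→d7:-→d8:-→d9:-→d10:-→d11:-→d12:-→d13:-→d14:-→d15:-→d16:H3  best=H3
  + 4.0.0.0/8 (H4) depth=8
  + 221.94.0.0/16 (H0) depth=16
  + 4.116.16.0/20 (H1) depth=20
  del 87.123.0.0/16 (clear depth 16)
  ? 221.94.0.62  path d0:H3→d1:-→d2:-→d3:-→d4:-→d5:-→d6:-→d7:-→d8:-→d9:-→d10:-→d11:-→d12:-→d13:-→d14:-→d15:-→d16:H0  best=H0
  + 0.0.0.0/0 (H0) depth=0
  ? 4.116.16.0  path d0:H0→d1:-→d2:-→d3:-→d4:-→d5:-→d6:-→d7:-→d8:H4→d9:-→d10:-→d11:-→d12:-→d13:-→d14:-→d15:-→d16:-→d17:-→d18:-→d19:-→d20:H1  best=H1
  + 87.123.142.0/23 (H4) depth=23
  + 87.123.143.160/28 (H4) depth=28
  + 221.94.234.32/28 (H3) depth=28
  ? 221.94.46.25  path d0:H0→d1:-→d2:-→d3:-→d4:-→d5:-→d6:-→d7:-→d8:-→d9:-→d10:-→d11:-→d12:-→d13:-→d14:-→d15:-→d16:H0  best=H0
  + 4.116.16.0/20 (H3) depth=20
  + 221.94.234.47/32 (H3) depth=32

== LOOKUPS ==
["H3","H0","H1","H0"]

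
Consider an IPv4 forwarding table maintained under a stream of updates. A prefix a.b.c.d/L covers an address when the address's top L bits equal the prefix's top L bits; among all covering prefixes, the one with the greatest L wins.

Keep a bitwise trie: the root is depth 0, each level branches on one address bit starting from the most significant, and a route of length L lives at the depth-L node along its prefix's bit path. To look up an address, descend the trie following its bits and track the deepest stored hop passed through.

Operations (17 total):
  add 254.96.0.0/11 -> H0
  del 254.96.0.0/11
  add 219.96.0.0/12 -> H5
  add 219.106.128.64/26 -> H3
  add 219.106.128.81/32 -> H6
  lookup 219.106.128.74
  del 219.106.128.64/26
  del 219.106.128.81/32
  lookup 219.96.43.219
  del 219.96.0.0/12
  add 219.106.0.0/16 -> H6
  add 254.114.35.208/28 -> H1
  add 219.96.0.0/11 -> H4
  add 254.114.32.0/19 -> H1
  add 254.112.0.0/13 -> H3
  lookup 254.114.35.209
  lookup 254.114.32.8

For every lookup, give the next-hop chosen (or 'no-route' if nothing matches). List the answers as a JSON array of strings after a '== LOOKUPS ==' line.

Process each operation:
  add 254.96.0.0/11 -> H0 at depth 11
  - 254.96.0.0/11 clear@11
  add 219.96.0.0/12 -> H5 at depth 12
  add 219.106.128.64/26 -> H3 at depth 26
  add 219.106.128.81/32 -> H6 at depth 32
  Q 219.106.128.74: descend 110110110110101010000000010 ; hops seen [H5,H3] ; pick H3
  - 219.106.128.64/26 clear@26
  - 219.106.128.81/32 clear@32
  Q 219.96.43.219: descend 110110110110 ; hops seen [H5] ; pick H5
  - 219.96.0.0/12 clear@12
  add 219.106.0.0/16 -> H6 at depth 16
  add 254.114.35.208/28 -> H1 at depth 28
  add 219.96.0.0/11 -> H4 at depth 11
  add 254.114.32.0/19 -> H1 at depth 19
  add 254.112.0.0/13 -> H3 at depth 13
  Q 254.114.35.209: descend 1111111001110010001000111101 ; hops seen [H3,H1,H1] ; pick H1
  Q 254.114.32.8: descend 1111111001110010001000 ; hops seen [H3,H1] ; pick H1

== LOOKUPS ==
["H3","H5","H1","H1"]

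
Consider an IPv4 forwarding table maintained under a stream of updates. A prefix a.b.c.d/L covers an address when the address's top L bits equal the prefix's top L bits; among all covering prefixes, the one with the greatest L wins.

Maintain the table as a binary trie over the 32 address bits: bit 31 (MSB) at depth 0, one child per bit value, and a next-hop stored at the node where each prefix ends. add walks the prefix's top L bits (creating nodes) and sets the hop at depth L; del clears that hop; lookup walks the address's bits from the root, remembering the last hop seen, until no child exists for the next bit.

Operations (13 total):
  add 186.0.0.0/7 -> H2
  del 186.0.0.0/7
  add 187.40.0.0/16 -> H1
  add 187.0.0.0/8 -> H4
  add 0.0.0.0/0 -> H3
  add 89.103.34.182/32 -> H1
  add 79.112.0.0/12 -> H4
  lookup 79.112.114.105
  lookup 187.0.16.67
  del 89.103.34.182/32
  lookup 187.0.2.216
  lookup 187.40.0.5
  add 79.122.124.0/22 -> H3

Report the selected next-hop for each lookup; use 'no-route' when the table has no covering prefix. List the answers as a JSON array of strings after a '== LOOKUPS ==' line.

Trace:
  add 186.0.0.0/7 -> H2 at depth 7
  del 186.0.0.0/7 (clear depth 7)
  add 187.40.0.0/16 -> H1 at depth 16
  add 187.0.0.0/8 -> H4 at depth 8
  add 0.0.0.0/0 -> H3 at depth 0
  add 89.103.34.182/32 -> H1 at depth 32
  add 79.112.0.0/12 -> H4 at depth 12
  Q 79.112.114.105: descend 010011110111 ; hops seen [H3,H4] ; pick H4
  Q 187.0.16.67: descend 1011101100 ; hops seen [H3,H4] ; pick H4
  del 89.103.34.182/32 (clear depth 32)
  Q 187.0.2.216: descend 1011101100 ; hops seen [H3,H4] ; pick H4
  Q 187.40.0.5: descend 1011101100101000 ; hops seen [H3,H4,H1] ; pick H1
  add 79.122.124.0/22 -> H3 at depth 22

== LOOKUPS ==
["H4","H4","H4","H1"]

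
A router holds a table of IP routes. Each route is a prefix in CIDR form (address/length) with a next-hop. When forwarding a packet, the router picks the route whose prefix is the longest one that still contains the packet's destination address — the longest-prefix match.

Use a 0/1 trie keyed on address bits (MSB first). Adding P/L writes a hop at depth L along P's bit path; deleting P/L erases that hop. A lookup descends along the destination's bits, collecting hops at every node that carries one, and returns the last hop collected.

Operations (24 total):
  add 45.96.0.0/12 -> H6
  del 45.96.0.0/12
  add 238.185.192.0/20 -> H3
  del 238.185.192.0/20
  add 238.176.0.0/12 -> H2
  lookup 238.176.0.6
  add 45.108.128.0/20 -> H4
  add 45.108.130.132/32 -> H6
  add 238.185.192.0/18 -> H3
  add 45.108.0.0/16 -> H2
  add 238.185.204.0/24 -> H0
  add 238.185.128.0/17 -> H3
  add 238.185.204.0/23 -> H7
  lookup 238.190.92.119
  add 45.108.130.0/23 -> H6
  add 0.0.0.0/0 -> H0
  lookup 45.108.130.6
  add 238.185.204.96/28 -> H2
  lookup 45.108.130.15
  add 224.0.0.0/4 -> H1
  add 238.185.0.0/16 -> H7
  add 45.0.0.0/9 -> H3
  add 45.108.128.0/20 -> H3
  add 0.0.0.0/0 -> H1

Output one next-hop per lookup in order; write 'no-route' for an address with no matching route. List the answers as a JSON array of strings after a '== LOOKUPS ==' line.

Process each operation:
  + 45.96.0.0/12 (H6) depth=12
  - 45.96.0.0/12 clear@12
  + 238.185.192.0/20 (H3) depth=20
  - 238.185.192.0/20 clear@20
  + 238.176.0.0/12 (H2) depth=12
  lookup 238.176.0.6: bits 111011101011 walk d0:-→d1:-→d2:-→d3:-→d4:-→d5:-→d6:-→d7:-→d8:-→d9:-→d10:-→d11:-→d12:H2 -> H2
  + 45.108.128.0/20 (H4) depth=20
  + 45.108.130.132/32 (H6) depth=32
  + 238.185.192.0/18 (H3) depth=18
  + 45.108.0.0/16 (H2) depth=16
  + 238.185.204.0/24 (H0) depth=24
  + 238.185.128.0/17 (H3) depth=17
  + 238.185.204.0/23 (H7) depth=23
  lookup 238.190.92.119: bits 1110111010111 walk d0:-→d1:-→d2:-→d3:-→d4:-→d5:-→d6:-→d7:-→d8:-→d9:-→d10:-→d11:-→d12:H2→d13:- -> H2
  + 45.108.130.0/23 (H6) depth=23
  + 0.0.0.0/0 (H0) depth=0
  lookup 45.108.130.6: bits 001011010110110010000010 walk d0:H0→d1:-→d2:-→d3:-→d4:-→d5:-→d6:-→d7:-→d8:-→d9:-→d10:-→d11:-→d12:-→d13:-→d14:-→d15:-→d16:H2→d17:-→d18:-→d19:-→d20:H4→d21:-→d22:-→d23:H6→d24:- -> H6
  + 238.185.204.96/28 (H2) depth=28
  lookup 45.108.130.15: bits 001011010110110010000010 walk d0:H0→d1:-→d2:-→d3:-→d4:-→d5:-→d6:-→d7:-→d8:-→d9:-→d10:-→d11:-→d12:-→d13:-→d14:-→d15:-→d16:H2→d17:-→d18:-→d19:-→d20:H4→d21:-→d22:-→d23:H6→d24:- -> H6
  + 224.0.0.0/4 (H1) depth=4
  + 238.185.0.0/16 (H7) depth=16
  + 45.0.0.0/9 (H3) depth=9
  + 45.108.128.0/20 (H3) depth=20
  + 0.0.0.0/0 (H1) depth=0

== LOOKUPS ==
["H2","H2","H6","H6"]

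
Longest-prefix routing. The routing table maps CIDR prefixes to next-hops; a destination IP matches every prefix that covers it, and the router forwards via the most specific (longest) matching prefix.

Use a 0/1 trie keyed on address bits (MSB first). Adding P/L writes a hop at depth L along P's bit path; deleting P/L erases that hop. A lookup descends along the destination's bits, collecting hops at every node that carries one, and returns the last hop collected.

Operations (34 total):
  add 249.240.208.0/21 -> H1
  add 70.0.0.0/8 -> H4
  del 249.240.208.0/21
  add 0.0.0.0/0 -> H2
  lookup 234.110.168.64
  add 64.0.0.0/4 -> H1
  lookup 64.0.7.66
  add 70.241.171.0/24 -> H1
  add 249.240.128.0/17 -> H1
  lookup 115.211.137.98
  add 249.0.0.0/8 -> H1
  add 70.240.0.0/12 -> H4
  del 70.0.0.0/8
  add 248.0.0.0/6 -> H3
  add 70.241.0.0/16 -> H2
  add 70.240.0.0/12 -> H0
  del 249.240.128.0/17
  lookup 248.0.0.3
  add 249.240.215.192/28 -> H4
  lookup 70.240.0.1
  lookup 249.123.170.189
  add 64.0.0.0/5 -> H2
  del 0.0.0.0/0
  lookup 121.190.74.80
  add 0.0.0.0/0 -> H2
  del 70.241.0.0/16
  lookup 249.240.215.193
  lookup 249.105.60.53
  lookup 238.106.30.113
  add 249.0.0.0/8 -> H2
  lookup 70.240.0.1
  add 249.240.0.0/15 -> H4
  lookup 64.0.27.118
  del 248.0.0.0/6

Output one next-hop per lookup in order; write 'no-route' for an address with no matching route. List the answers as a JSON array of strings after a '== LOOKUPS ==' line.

Process each operation:
  + 249.240.208.0/21 (H1) depth=21
  + 70.0.0.0/8 (H4) depth=8
  del 249.240.208.0/21 (clear depth 21)
  + 0.0.0.0/0 (H2) depth=0
  Q 234.110.168.64: descend 111 ; hops seen [H2] ; pick H2
  + 64.0.0.0/4 (H1) depth=4
  Q 64.0.7.66: descend 01000 ; hops seen [H2,H1] ; pick H1
  + 70.241.171.0/24 (H1) depth=24
  + 249.240.128.0/17 (H1) depth=17
  Q 115.211.137.98: descend 01 ; hops seen [H2] ; pick H2
  + 249.0.0.0/8 (H1) depth=8
  + 70.240.0.0/12 (H4) depth=12
  del 70.0.0.0/8 (clear depth 8)
  + 248.0.0.0/6 (H3) depth=6
  + 70.241.0.0/16 (H2) depth=16
  + 70.240.0.0/12 (H0) depth=12
  del 249.240.128.0/17 (clear depth 17)
  Q 248.0.0.3: descend 1111100 ; hops seen [H2,H3] ; pick H3
  + 249.240.215.192/28 (H4) depth=28
  Q 70.240.0.1: descend 010001101111000 ; hops seen [H2,H1,H0] ; pick H0
  Q 249.123.170.189: descend 11111001 ; hops seen [H2,H3,H1] ; pick H1
  + 64.0.0.0/5 (H2) depth=5
  del 0.0.0.0/0 (clear depth 0)
  Q 121.190.74.80: descend 01 ; hops seen [∅] ; pick no-route
  + 0.0.0.0/0 (H2) depth=0
  del 70.241.0.0/16 (clear depth 16)
  Q 249.240.215.193: descend 1111100111110000110101111100 ; hops seen [H2,H3,H1,H4] ; pick H4
  Q 249.105.60.53: descend 11111001 ; hops seen [H2,H3,H1] ; pick H1
  Q 238.106.30.113: descend 111 ; hops seen [H2] ; pick H2
  + 249.0.0.0/8 (H2) depth=8
  Q 70.240.0.1: descend 010001101111000 ; hops seen [H2,H1,H2,H0] ; pick H0
  + 249.240.0.0/15 (H4) depth=15
  Q 64.0.27.118: descend 01000 ; hops seen [H2,H1,H2] ; pick H2
  del 248.0.0.0/6 (clear depth 6)

== LOOKUPS ==
["H2","H1","H2","H3","H0","H1","no-route","H4","H1","H2","H0","H2"]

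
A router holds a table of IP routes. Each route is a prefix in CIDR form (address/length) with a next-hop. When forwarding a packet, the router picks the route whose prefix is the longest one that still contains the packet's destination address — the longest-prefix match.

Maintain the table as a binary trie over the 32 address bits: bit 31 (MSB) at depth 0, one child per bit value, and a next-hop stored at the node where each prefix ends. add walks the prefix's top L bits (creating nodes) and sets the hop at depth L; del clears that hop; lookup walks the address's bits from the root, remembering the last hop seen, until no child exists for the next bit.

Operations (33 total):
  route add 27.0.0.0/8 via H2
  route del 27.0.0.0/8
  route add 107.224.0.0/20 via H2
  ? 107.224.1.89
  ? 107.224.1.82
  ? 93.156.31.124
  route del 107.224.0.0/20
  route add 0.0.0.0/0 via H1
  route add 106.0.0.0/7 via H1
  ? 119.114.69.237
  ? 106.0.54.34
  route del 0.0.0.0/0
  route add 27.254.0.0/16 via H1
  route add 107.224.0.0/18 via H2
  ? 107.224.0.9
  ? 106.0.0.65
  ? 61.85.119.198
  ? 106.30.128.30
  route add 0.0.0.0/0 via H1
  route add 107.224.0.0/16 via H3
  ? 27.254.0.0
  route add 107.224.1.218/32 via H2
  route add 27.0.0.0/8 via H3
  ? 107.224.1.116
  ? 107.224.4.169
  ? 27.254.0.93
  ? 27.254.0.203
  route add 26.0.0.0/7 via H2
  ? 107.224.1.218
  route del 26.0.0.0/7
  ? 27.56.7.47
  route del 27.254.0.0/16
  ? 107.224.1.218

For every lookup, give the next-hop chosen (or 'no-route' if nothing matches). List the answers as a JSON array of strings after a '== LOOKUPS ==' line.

Trace:
  add 27.0.0.0/8 -> H2 at depth 8
  del 27.0.0.0/8 (clear depth 8)
  add 107.224.0.0/20 -> H2 at depth 20
  Q 107.224.1.89: descend 01101011111000000000 ; hops seen [H2] ; pick H2
  Q 107.224.1.82: descend 01101011111000000000 ; hops seen [H2] ; pick H2
  Q 93.156.31.124: descend 01 ; hops seen [∅] ; pick no-route
  del 107.224.0.0/20 (clear depth 20)
  add 0.0.0.0/0 -> H1 at depth 0
  add 106.0.0.0/7 -> H1 at depth 7
  Q 119.114.69.237: descend 011 ; hops seen [H1] ; pick H1
  Q 106.0.54.34: descend 0110101 ; hops seen [H1,H1] ; pick H1
  del 0.0.0.0/0 (clear depth 0)
  add 27.254.0.0/16 -> H1 at depth 16
  add 107.224.0.0/18 -> H2 at depth 18
  Q 107.224.0.9: descend 01101011111000000000 ; hops seen [H1,H2] ; pick H2
  Q 106.0.0.65: descend 0110101 ; hops seen [H1] ; pick H1
  Q 61.85.119.198: descend 00 ; hops seen [∅] ; pick no-route
  Q 106.30.128.30: descend 0110101 ; hops seen [H1] ; pick H1
  add 0.0.0.0/0 -> H1 at depth 0
  add 107.224.0.0/16 -> H3 at depth 16
  Q 27.254.0.0: descend 0001101111111110 ; hops seen [H1,H1] ; pick H1
  add 107.224.1.218/32 -> H2 at depth 32
  add 27.0.0.0/8 -> H3 at depth 8
  Q 107.224.1.116: descend 011010111110000000000001 ; hops seen [H1,H1,H3,H2] ; pick H2
  Q 107.224.4.169: descend 011010111110000000000 ; hops seen [H1,H1,H3,H2] ; pick H2
  Q 27.254.0.93: descend 0001101111111110 ; hops seen [H1,H3,H1] ; pick H1
  Q 27.254.0.203: descend 0001101111111110 ; hops seen [H1,H3,H1] ; pick H1
  add 26.0.0.0/7 -> H2 at depth 7
  Q 107.224.1.218: descend 01101011111000000000000111011010 ; hops seen [H1,H1,H3,H2,H2] ; pick H2
  del 26.0.0.0/7 (clear depth 7)
  Q 27.56.7.47: descend 00011011 ; hops seen [H1,H3] ; pick H3
  del 27.254.0.0/16 (clear depth 16)
  Q 107.224.1.218: descend 01101011111000000000000111011010 ; hops seen [H1,H1,H3,H2,H2] ; pick H2

== LOOKUPS ==
["H2","H2","no-route","H1","H1","H2","H1","no-route","H1","H1","H2","H2","H1","H1","H2","H3","H2"]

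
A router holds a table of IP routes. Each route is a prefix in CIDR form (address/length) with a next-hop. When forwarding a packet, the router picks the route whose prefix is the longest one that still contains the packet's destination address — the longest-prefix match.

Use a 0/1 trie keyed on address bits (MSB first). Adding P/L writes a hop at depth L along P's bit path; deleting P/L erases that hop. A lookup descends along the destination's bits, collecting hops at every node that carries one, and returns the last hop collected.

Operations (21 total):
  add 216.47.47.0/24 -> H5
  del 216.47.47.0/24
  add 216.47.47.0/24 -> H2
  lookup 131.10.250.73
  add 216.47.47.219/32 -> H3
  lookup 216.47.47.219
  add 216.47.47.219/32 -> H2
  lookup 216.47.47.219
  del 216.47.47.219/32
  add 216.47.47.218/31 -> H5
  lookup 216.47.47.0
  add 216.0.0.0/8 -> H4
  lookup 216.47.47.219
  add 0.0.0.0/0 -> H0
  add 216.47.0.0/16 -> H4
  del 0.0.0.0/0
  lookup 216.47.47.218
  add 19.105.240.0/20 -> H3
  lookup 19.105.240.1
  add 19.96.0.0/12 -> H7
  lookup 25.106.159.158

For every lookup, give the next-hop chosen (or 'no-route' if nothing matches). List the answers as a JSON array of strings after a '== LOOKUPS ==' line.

Trace:
  add 216.47.47.0/24 -> H5 at depth 24
  - 216.47.47.0/24 clear@24
  add 216.47.47.0/24 -> H2 at depth 24
  ? 131.10.250.73  path d0:-→d1:-  best=no-route
  add 216.47.47.219/32 -> H3 at depth 32
  ? 216.47.47.219  path d0:-→d1:-→d2:-→d3:-→d4:-→d5:-→d6:-→d7:-→d8:-→d9:-→d10:-→d11:-→d12:-→d13:-→d14:-→d15:-→d16:-→d17:-→d18:-→d19:-→d20:-→d21:-→d22:-→d23:-→d24:H2→d25:-→d26:-→d27:-→d28:-→d29:-→d30:-→d31:-→d32:H3  best=H3
  add 216.47.47.219/32 -> H2 at depth 32
  ? 216.47.47.219  path d0:-→d1:-→d2:-→d3:-→d4:-→d5:-→d6:-→d7:-→d8:-→d9:-→d10:-→d11:-→d12:-→d13:-→d14:-→d15:-→d16:-→d17:-→d18:-→d19:-→d20:-→d21:-→d22:-→d23:-→d24:H2→d25:-→d26:-→d27:-→d28:-→d29:-→d30:-→d31:-→d32:H2  best=H2
  - 216.47.47.219/32 clear@32
  add 216.47.47.218/31 -> H5 at depth 31
  ? 216.47.47.0  path d0:-→d1:-→d2:-→d3:-→d4:-→d5:-→d6:-→d7:-→d8:-→d9:-→d10:-→d11:-→d12:-→d13:-→d14:-→d15:-→d16:-→d17:-→d18:-→d19:-→d20:-→d21:-→d22:-→d23:-→d24:H2  best=H2
  add 216.0.0.0/8 -> H4 at depth 8
  ? 216.47.47.219  path d0:-→d1:-→d2:-→d3:-→d4:-→d5:-→d6:-→d7:-→d8:H4→d9:-→d10:-→d11:-→d12:-→d13:-→d14:-→d15:-→d16:-→d17:-→d18:-→d19:-→d20:-→d21:-→d22:-→d23:-→d24:H2→d25:-→d26:-→d27:-→d28:-→d29:-→d30:-→d31:H5→d32:-  best=H5
  add 0.0.0.0/0 -> H0 at depth 0
  add 216.47.0.0/16 -> H4 at depth 16
  - 0.0.0.0/0 clear@0
  ? 216.47.47.218  path d0:-→d1:-→d2:-→d3:-→d4:-→d5:-→d6:-→d7:-→d8:H4→d9:-→d10:-→d11:-→d12:-→d13:-→d14:-→d15:-→d16:H4→d17:-→d18:-→d19:-→d20:-→d21:-→d22:-→d23:-→d24:H2→d25:-→d26:-→d27:-→d28:-→d29:-→d30:-→d31:H5  best=H5
  add 19.105.240.0/20 -> H3 at depth 20
  ? 19.105.240.1  path d0:-→d1:-→d2:-→d3:-→d4:-→d5:-→d6:-→d7:-→d8:-→d9:-→d10:-→d11:-→d12:-→d13:-→d14:-→d15:-→d16:-→d17:-→d18:-→d19:-→d20:H3  best=H3
  add 19.96.0.0/12 -> H7 at depth 12
  ? 25.106.159.158  path d0:-→d1:-→d2:-→d3:-→d4:-  best=no-route

== LOOKUPS ==
["no-route","H3","H2","H2","H5","H5","H3","no-route"]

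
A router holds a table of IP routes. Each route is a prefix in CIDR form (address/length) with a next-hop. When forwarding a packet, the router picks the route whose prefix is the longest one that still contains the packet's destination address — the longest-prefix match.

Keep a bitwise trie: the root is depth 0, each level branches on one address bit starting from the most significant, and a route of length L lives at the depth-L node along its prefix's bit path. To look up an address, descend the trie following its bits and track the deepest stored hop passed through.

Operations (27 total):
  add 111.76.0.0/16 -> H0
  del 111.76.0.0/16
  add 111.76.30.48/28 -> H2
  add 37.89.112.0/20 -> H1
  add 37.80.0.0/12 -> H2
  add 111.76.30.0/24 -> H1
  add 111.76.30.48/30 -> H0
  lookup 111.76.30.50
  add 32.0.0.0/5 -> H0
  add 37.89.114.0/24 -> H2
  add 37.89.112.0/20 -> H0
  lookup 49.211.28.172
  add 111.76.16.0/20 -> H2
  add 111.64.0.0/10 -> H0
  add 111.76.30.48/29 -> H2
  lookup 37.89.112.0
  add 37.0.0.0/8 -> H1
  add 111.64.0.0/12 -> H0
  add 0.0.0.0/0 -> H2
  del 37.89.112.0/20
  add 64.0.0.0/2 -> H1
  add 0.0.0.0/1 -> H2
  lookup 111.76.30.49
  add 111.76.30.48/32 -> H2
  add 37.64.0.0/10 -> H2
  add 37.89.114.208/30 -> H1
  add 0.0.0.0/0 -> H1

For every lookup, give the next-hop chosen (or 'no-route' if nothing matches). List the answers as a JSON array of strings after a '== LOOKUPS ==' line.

Trace:
  add 111.76.0.0/16 -> H0 at depth 16
  del 111.76.0.0/16 (clear depth 16)
  add 111.76.30.48/28 -> H2 at depth 28
  add 37.89.112.0/20 -> H1 at depth 20
  add 37.80.0.0/12 -> H2 at depth 12
  add 111.76.30.0/24 -> H1 at depth 24
  add 111.76.30.48/30 -> H0 at depth 30
  lookup 111.76.30.50: bits 011011110100110000011110001100 walk d0:-→d1:-→d2:-→d3:-→d4:-→d5:-→d6:-→d7:-→d8:-→d9:-→d10:-→d11:-→d12:-→d13:-→d14:-→d15:-→d16:-→d17:-→d18:-→d19:-→d20:-→d21:-→d22:-→d23:-→d24:H1→d25:-→d26:-→d27:-→d28:H2→d29:-→d30:H0 -> H0
  add 32.0.0.0/5 -> H0 at depth 5
  add 37.89.114.0/24 -> H2 at depth 24
  add 37.89.112.0/20 -> H0 at depth 20
  lookup 49.211.28.172: bits 001 walk d0:-→d1:-→d2:-→d3:- -> no-route
  add 111.76.16.0/20 -> H2 at depth 20
  add 111.64.0.0/10 -> H0 at depth 10
  add 111.76.30.48/29 -> H2 at depth 29
  lookup 37.89.112.0: bits 0010010101011001011100 walk d0:-→d1:-→d2:-→d3:-→d4:-→d5:H0→d6:-→d7:-→d8:-→d9:-→d10:-→d11:-→d12:H2→d13:-→d14:-→d15:-→d16:-→d17:-→d18:-→d19:-→d20:H0→d21:-→d22:- -> H0
  add 37.0.0.0/8 -> H1 at depth 8
  add 111.64.0.0/12 -> H0 at depth 12
  add 0.0.0.0/0 -> H2 at depth 0
  del 37.89.112.0/20 (clear depth 20)
  add 64.0.0.0/2 -> H1 at depth 2
  add 0.0.0.0/1 -> H2 at depth 1
  lookup 111.76.30.49: bits 011011110100110000011110001100 walk d0:H2→d1:H2→d2:H1→d3:-→d4:-→d5:-→d6:-→d7:-→d8:-→d9:-→d10:H0→d11:-→d12:H0→d13:-→d14:-→d15:-→d16:-→d17:-→d18:-→d19:-→d20:H2→d21:-→d22:-→d23:-→d24:H1→d25:-→d26:-→d27:-→d28:H2→d29:H2→d30:H0 -> H0
  add 111.76.30.48/32 -> H2 at depth 32
  add 37.64.0.0/10 -> H2 at depth 10
  add 37.89.114.208/30 -> H1 at depth 30
  add 0.0.0.0/0 -> H1 at depth 0

== LOOKUPS ==
["H0","no-route","H0","H0"]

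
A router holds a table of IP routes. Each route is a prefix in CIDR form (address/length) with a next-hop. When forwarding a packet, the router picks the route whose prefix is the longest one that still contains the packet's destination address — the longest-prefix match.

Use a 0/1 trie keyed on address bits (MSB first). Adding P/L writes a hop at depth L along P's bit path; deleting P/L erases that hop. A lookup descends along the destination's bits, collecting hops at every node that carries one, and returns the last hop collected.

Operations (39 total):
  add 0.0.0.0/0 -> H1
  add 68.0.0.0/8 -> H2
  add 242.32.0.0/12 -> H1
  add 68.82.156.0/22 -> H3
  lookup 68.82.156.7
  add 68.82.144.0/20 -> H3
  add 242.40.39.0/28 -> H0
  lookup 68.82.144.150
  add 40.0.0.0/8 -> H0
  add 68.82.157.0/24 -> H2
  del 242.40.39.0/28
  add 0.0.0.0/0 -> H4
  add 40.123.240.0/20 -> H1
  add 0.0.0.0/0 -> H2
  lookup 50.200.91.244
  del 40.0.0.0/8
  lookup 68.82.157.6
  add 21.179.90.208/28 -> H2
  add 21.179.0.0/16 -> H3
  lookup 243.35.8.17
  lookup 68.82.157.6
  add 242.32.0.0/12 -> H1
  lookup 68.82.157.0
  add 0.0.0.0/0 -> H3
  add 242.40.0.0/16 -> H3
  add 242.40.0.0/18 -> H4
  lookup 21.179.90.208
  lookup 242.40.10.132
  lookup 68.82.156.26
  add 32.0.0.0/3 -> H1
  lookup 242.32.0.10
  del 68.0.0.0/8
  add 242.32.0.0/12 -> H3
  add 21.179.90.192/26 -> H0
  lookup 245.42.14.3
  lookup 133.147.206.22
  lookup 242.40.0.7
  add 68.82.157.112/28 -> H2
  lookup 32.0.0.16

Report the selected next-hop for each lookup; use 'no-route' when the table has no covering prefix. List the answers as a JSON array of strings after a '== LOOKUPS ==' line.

Process each operation:
  add 0.0.0.0/0 -> H1 at depth 0
  add 68.0.0.0/8 -> H2 at depth 8
  add 242.32.0.0/12 -> H1 at depth 12
  add 68.82.156.0/22 -> H3 at depth 22
  ? 68.82.156.7  path d0:H1→d1:-→d2:-→d3:-→d4:-→d5:-→d6:-→d7:-→d8:H2→d9:-→d10:-→d11:-→d12:-→d13:-→d14:-→d15:-→d16:-→d17:-→d18:-→d19:-→d20:-→d21:-→d22:H3  best=H3
  add 68.82.144.0/20 -> H3 at depth 20
  add 242.40.39.0/28 -> H0 at depth 28
  ? 68.82.144.150  path d0:H1→d1:-→d2:-→d3:-→d4:-→d5:-→d6:-→d7:-→d8:H2→d9:-→d10:-→d11:-→d12:-→d13:-→d14:-→d15:-→d16:-→d17:-→d18:-→d19:-→d20:H3  best=H3
  add 40.0.0.0/8 -> H0 at depth 8
  add 68.82.157.0/24 -> H2 at depth 24
  - 242.40.39.0/28 clear@28
  add 0.0.0.0/0 -> H4 at depth 0
  add 40.123.240.0/20 -> H1 at depth 20
  add 0.0.0.0/0 -> H2 at depth 0
  ? 50.200.91.244  path d0:H2→d1:-→d2:-→d3:-  best=H2
  - 40.0.0.0/8 clear@8
  ? 68.82.157.6  path d0:H2→d1:-→d2:-→d3:-→d4:-→d5:-→d6:-→d7:-→d8:H2→d9:-→d10:-→d11:-→d12:-→d13:-→d14:-→d15:-→d16:-→d17:-→d18:-→d19:-→d20:H3→d21:-→d22:H3→d23:-→d24:H2  best=H2
  add 21.179.90.208/28 -> H2 at depth 28
  add 21.179.0.0/16 -> H3 at depth 16
  ? 243.35.8.17  path d0:H2→d1:-→d2:-→d3:-→d4:-→d5:-→d6:-→d7:-  best=H2
  ? 68.82.157.6  path d0:H2→d1:-→d2:-→d3:-→d4:-→d5:-→d6:-→d7:-→d8:H2→d9:-→d10:-→d11:-→d12:-→d13:-→d14:-→d15:-→d16:-→d17:-→d18:-→d19:-→d20:H3→d21:-→d22:H3→d23:-→d24:H2  best=H2
  add 242.32.0.0/12 -> H1 at depth 12
  ? 68.82.157.0  path d0:H2→d1:-→d2:-→d3:-→d4:-→d5:-→d6:-→d7:-→d8:H2→d9:-→d10:-→d11:-→d12:-→d13:-→d14:-→d15:-→d16:-→d17:-→d18:-→d19:-→d20:H3→d21:-→d22:H3→d23:-→d24:H2  best=H2
  add 0.0.0.0/0 -> H3 at depth 0
  add 242.40.0.0/16 -> H3 at depth 16
  add 242.40.0.0/18 -> H4 at depth 18
  ? 21.179.90.208  path d0:H3→d1:-→d2:-→d3:-→d4:-→d5:-→d6:-→d7:-→d8:-→d9:-→d10:-→d11:-→d12:-→d13:-→d14:-→d15:-→d16:H3→d17:-→d18:-→d19:-→d20:-→d21:-→d22:-→d23:-→d24:-→d25:-→d26:-→d27:-→d28:H2  best=H2
  ? 242.40.10.132  path d0:H3→d1:-→d2:-→d3:-→d4:-→d5:-→d6:-→d7:-→d8:-→d9:-→d10:-→d11:-→d12:H1→d13:-→d14:-→d15:-→d16:H3→d17:-→d18:H4  best=H4
  ? 68.82.156.26  path d0:H3→d1:-→d2:-→d3:-→d4:-→d5:-→d6:-→d7:-→d8:H2→d9:-→d10:-→d11:-→d12:-→d13:-→d14:-→d15:-→d16:-→d17:-→d18:-→d19:-→d20:H3→d21:-→d22:H3→d23:-  best=H3
  add 32.0.0.0/3 -> H1 at depth 3
  ? 242.32.0.10  path d0:H3→d1:-→d2:-→d3:-→d4:-→d5:-→d6:-→d7:-→d8:-→d9:-→d10:-→d11:-→d12:H1  best=H1
  - 68.0.0.0/8 clear@8
  add 242.32.0.0/12 -> H3 at depth 12
  add 21.179.90.192/26 -> H0 at depth 26
  ? 245.42.14.3  path d0:H3→d1:-→d2:-→d3:-→d4:-→d5:-  best=H3
  ? 133.147.206.22  path d0:H3→d1:-  best=H3
  ? 242.40.0.7  path d0:H3→d1:-→d2:-→d3:-→d4:-→d5:-→d6:-→d7:-→d8:-→d9:-→d10:-→d11:-→d12:H3→d13:-→d14:-→d15:-→d16:H3→d17:-→d18:H4  best=H4
  add 68.82.157.112/28 -> H2 at depth 28
  ? 32.0.0.16  path d0:H3→d1:-→d2:-→d3:H1→d4:-  best=H1

== LOOKUPS ==
["H3","H3","H2","H2","H2","H2","H2","H2","H4","H3","H1","H3","H3","H4","H1"]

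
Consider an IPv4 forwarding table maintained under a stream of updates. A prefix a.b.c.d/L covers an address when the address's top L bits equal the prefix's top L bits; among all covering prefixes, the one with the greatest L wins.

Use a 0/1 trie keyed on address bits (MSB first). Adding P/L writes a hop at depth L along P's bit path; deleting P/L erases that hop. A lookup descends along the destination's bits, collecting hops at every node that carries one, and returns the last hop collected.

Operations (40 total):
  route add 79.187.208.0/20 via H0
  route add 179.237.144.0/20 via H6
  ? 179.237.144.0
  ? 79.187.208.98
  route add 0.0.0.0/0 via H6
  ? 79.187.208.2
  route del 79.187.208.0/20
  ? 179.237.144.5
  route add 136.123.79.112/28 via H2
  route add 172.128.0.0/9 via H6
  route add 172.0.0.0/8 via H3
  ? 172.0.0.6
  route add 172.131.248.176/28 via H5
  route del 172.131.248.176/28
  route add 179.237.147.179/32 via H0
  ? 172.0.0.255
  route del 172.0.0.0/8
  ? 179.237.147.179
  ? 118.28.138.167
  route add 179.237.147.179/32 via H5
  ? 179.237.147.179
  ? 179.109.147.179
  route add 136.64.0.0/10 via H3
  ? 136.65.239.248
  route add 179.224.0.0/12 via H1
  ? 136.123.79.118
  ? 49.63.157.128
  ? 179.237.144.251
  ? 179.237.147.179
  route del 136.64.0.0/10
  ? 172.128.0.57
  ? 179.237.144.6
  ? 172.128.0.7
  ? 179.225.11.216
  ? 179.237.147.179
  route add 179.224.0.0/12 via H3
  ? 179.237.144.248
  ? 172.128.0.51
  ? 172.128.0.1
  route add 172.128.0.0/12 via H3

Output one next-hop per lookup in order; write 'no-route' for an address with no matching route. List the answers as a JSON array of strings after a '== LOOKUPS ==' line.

Trace:
  add 79.187.208.0/20 -> H0 at depth 20
  add 179.237.144.0/20 -> H6 at depth 20
  ? 179.237.144.0  path d0:-→d1:-→d2:-→d3:-→d4:-→d5:-→d6:-→d7:-→d8:-→d9:-→d10:-→d11:-→d12:-→d13:-→d14:-→d15:-→d16:-→d17:-→d18:-→d19:-→d20:H6  best=H6
  ? 79.187.208.98  path d0:-→d1:-→d2:-→d3:-→d4:-→d5:-→d6:-→d7:-→d8:-→d9:-→d10:-→d11:-→d12:-→d13:-→d14:-→d15:-→d16:-→d17:-→d18:-→d19:-→d20:H0  best=H0
  add 0.0.0.0/0 -> H6 at depth 0
  ? 79.187.208.2  path d0:H6→d1:-→d2:-→d3:-→d4:-→d5:-→d6:-→d7:-→d8:-→d9:-→d10:-→d11:-→d12:-→d13:-→d14:-→d15:-→d16:-→d17:-→d18:-→d19:-→d20:H0  best=H0
  del 79.187.208.0/20 (clear depth 20)
  ? 179.237.144.5  path d0:H6→d1:-→d2:-→d3:-→d4:-→d5:-→d6:-→d7:-→d8:-→d9:-→d10:-→d11:-→d12:-→d13:-→d14:-→d15:-→d16:-→d17:-→d18:-→d19:-→d20:H6  best=H6
  add 136.123.79.112/28 -> H2 at depth 28
  add 172.128.0.0/9 -> H6 at depth 9
  add 172.0.0.0/8 -> H3 at depth 8
  ? 172.0.0.6  path d0:H6→d1:-→d2:-→d3:-→d4:-→d5:-→d6:-→d7:-→d8:H3  best=H3
  add 172.131.248.176/28 -> H5 at depth 28
  del 172.131.248.176/28 (clear depth 28)
  add 179.237.147.179/32 -> H0 at depth 32
  ? 172.0.0.255  path d0:H6→d1:-→d2:-→d3:-→d4:-→d5:-→d6:-→d7:-→d8:H3  best=H3
  del 172.0.0.0/8 (clear depth 8)
  ? 179.237.147.179  path d0:H6→d1:-→d2:-→d3:-→d4:-→d5:-→d6:-→d7:-→d8:-→d9:-→d10:-→d11:-→d12:-→d13:-→d14:-→d15:-→d16:-→d17:-→d18:-→d19:-→d20:H6→d21:-→d22:-→d23:-→d24:-→d25:-→d26:-→d27:-→d28:-→d29:-→d30:-→d31:-→d32:H0  best=H0
  ? 118.28.138.167  path d0:H6→d1:-→d2:-  best=H6
  add 179.237.147.179/32 -> H5 at depth 32
  ? 179.237.147.179  path d0:H6→d1:-→d2:-→d3:-→d4:-→d5:-→d6:-→d7:-→d8:-→d9:-→d10:-→d11:-→d12:-→d13:-→d14:-→d15:-→d16:-→d17:-→d18:-→d19:-→d20:H6→d21:-→d22:-→d23:-→d24:-→d25:-→d26:-→d27:-→d28:-→d29:-→d30:-→d31:-→d32:H5  best=H5
  ? 179.109.147.179  path d0:H6→d1:-→d2:-→d3:-→d4:-→d5:-→d6:-→d7:-→d8:-  best=H6
  add 136.64.0.0/10 -> H3 at depth 10
  ? 136.65.239.248  path d0:H6→d1:-→d2:-→d3:-→d4:-→d5:-→d6:-→d7:-→d8:-→d9:-→d10:H3  best=H3
  add 179.224.0.0/12 -> H1 at depth 12
  ? 136.123.79.118  path d0:H6→d1:-→d2:-→d3:-→d4:-→d5:-→d6:-→d7:-→d8:-→d9:-→d10:H3→d11:-→d12:-→d13:-→d14:-→d15:-→d16:-→d17:-→d18:-→d19:-→d20:-→d21:-→d22:-→d23:-→d24:-→d25:-→d26:-→d27:-→d28:H2  best=H2
  ? 49.63.157.128  path d0:H6→d1:-  best=H6
  ? 179.237.144.251  path d0:H6→d1:-→d2:-→d3:-→d4:-→d5:-→d6:-→d7:-→d8:-→d9:-→d10:-→d11:-→d12:H1→d13:-→d14:-→d15:-→d16:-→d17:-→d18:-→d19:-→d20:H6→d21:-→d22:-  best=H6
  ? 179.237.147.179  path d0:H6→d1:-→d2:-→d3:-→d4:-→d5:-→d6:-→d7:-→d8:-→d9:-→d10:-→d11:-→d12:H1→d13:-→d14:-→d15:-→d16:-→d17:-→d18:-→d19:-→d20:H6→d21:-→d22:-→d23:-→d24:-→d25:-→d26:-→d27:-→d28:-→d29:-→d30:-→d31:-→d32:H5  best=H5
  del 136.64.0.0/10 (clear depth 10)
  ? 172.128.0.57  path d0:H6→d1:-→d2:-→d3:-→d4:-→d5:-→d6:-→d7:-→d8:-→d9:H6→d10:-→d11:-→d12:-→d13:-→d14:-  best=H6
  ? 179.237.144.6  path d0:H6→d1:-→d2:-→d3:-→d4:-→d5:-→d6:-→d7:-→d8:-→d9:-→d10:-→d11:-→d12:H1→d13:-→d14:-→d15:-→d16:-→d17:-→d18:-→d19:-→d20:H6→d21:-→d22:-  best=H6
  ? 172.128.0.7  path d0:H6→d1:-→d2:-→d3:-→d4:-→d5:-→d6:-→d7:-→d8:-→d9:H6→d10:-→d11:-→d12:-→d13:-→d14:-  best=H6
  ? 179.225.11.216  path d0:H6→d1:-→d2:-→d3:-→d4:-→d5:-→d6:-→d7:-→d8:-→d9:-→d10:-→d11:-→d12:H1  best=H1
  ? 179.237.147.179  path d0:H6→d1:-→d2:-→d3:-→d4:-→d5:-→d6:-→d7:-→d8:-→d9:-→d10:-→d11:-→d12:H1→d13:-→d14:-→d15:-→d16:-→d17:-→d18:-→d19:-→d20:H6→d21:-→d22:-→d23:-→d24:-→d25:-→d26:-→d27:-→d28:-→d29:-→d30:-→d31:-→d32:H5  best=H5
  add 179.224.0.0/12 -> H3 at depth 12
  ? 179.237.144.248  path d0:H6→d1:-→d2:-→d3:-→d4:-→d5:-→d6:-→d7:-→d8:-→d9:-→d10:-→d11:-→d12:H3→d13:-→d14:-→d15:-→d16:-→d17:-→d18:-→d19:-→d20:H6→d21:-→d22:-  best=H6
  ? 172.128.0.51  path d0:H6→d1:-→d2:-→d3:-→d4:-→d5:-→d6:-→d7:-→d8:-→d9:H6→d10:-→d11:-→d12:-→d13:-→d14:-  best=H6
  ? 172.128.0.1  path d0:H6→d1:-→d2:-→d3:-→d4:-→d5:-→d6:-→d7:-→d8:-→d9:H6→d10:-→d11:-→d12:-→d13:-→d14:-  best=H6
  add 172.128.0.0/12 -> H3 at depth 12

== LOOKUPS ==
["H6","H0","H0","H6","H3","H3","H0","H6","H5","H6","H3","H2","H6","H6","H5","H6","H6","H6","H1","H5","H6","H6","H6"]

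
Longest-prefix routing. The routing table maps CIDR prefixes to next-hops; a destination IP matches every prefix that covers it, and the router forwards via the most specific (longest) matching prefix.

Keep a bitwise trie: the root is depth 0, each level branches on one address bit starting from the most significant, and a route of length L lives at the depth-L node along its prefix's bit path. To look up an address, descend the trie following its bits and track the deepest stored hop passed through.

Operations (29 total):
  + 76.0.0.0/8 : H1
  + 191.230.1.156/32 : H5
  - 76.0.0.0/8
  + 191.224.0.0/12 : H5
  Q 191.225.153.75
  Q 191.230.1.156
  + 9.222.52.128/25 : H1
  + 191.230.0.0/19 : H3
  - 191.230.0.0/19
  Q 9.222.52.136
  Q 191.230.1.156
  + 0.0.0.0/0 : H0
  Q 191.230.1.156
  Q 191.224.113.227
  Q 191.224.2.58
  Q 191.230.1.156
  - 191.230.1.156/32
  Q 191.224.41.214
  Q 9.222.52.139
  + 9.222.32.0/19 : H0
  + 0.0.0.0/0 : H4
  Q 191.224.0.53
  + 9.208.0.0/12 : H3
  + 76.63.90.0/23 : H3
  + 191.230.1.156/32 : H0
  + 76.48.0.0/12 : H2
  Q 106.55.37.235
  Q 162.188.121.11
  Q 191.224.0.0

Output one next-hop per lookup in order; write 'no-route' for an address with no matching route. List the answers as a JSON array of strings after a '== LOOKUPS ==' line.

Apply in order:
  add 76.0.0.0/8 -> H1 at depth 8
  add 191.230.1.156/32 -> H5 at depth 32
  - 76.0.0.0/8 clear@8
  add 191.224.0.0/12 -> H5 at depth 12
  lookup 191.225.153.75: bits 1011111111100 walk d0:-→d1:-→d2:-→d3:-→d4:-→d5:-→d6:-→d7:-→d8:-→d9:-→d10:-→d11:-→d12:H5→d13:- -> H5
  lookup 191.230.1.156: bits 10111111111001100000000110011100 walk d0:-→d1:-→d2:-→d3:-→d4:-→d5:-→d6:-→d7:-→d8:-→d9:-→d10:-→d11:-→d12:H5→d13:-→d14:-→d15:-→d16:-→d17:-→d18:-→d19:-→d20:-→d21:-→d22:-→d23:-→d24:-→d25:-→d26:-→d27:-→d28:-→d29:-→d30:-→d31:-→d32:H5 -> H5
  add 9.222.52.128/25 -> H1 at depth 25
  add 191.230.0.0/19 -> H3 at depth 19
  - 191.230.0.0/19 clear@19
  lookup 9.222.52.136: bits 0000100111011110001101001 walk d0:-→d1:-→d2:-→d3:-→d4:-→d5:-→d6:-→d7:-→d8:-→d9:-→d10:-→d11:-→d12:-→d13:-→d14:-→d15:-→d16:-→d17:-→d18:-→d19:-→d20:-→d21:-→d22:-→d23:-→d24:-→d25:H1 -> H1
  lookup 191.230.1.156: bits 10111111111001100000000110011100 walk d0:-→d1:-→d2:-→d3:-→d4:-→d5:-→d6:-→d7:-→d8:-→d9:-→d10:-→d11:-→d12:H5→d13:-→d14:-→d15:-→d16:-→d17:-→d18:-→d19:-→d20:-→d21:-→d22:-→d23:-→d24:-→d25:-→d26:-→d27:-→d28:-→d29:-→d30:-→d31:-→d32:H5 -> H5
  add 0.0.0.0/0 -> H0 at depth 0
  lookup 191.230.1.156: bits 10111111111001100000000110011100 walk d0:H0→d1:-→d2:-→d3:-→d4:-→d5:-→d6:-→d7:-→d8:-→d9:-→d10:-→d11:-→d12:H5→d13:-→d14:-→d15:-→d16:-→d17:-→d18:-→d19:-→d20:-→d21:-→d22:-→d23:-→d24:-→d25:-→d26:-→d27:-→d28:-→d29:-→d30:-→d31:-→d32:H5 -> H5
  lookup 191.224.113.227: bits 1011111111100 walk d0:H0→d1:-→d2:-→d3:-→d4:-→d5:-→d6:-→d7:-→d8:-→d9:-→d10:-→d11:-→d12:H5→d13:- -> H5
  lookup 191.224.2.58: bits 1011111111100 walk d0:H0→d1:-→d2:-→d3:-→d4:-→d5:-→d6:-→d7:-→d8:-→d9:-→d10:-→d11:-→d12:H5→d13:- -> H5
  lookup 191.230.1.156: bits 10111111111001100000000110011100 walk d0:H0→d1:-→d2:-→d3:-→d4:-→d5:-→d6:-→d7:-→d8:-→d9:-→d10:-→d11:-→d12:H5→d13:-→d14:-→d15:-→d16:-→d17:-→d18:-→d19:-→d20:-→d21:-→d22:-→d23:-→d24:-→d25:-→d26:-→d27:-→d28:-→d29:-→d30:-→d31:-→d32:H5 -> H5
  - 191.230.1.156/32 clear@32
  lookup 191.224.41.214: bits 1011111111100 walk d0:H0→d1:-→d2:-→d3:-→d4:-→d5:-→d6:-→d7:-→d8:-→d9:-→d10:-→d11:-→d12:H5→d13:- -> H5
  lookup 9.222.52.139: bits 0000100111011110001101001 walk d0:H0→d1:-→d2:-→d3:-→d4:-→d5:-→d6:-→d7:-→d8:-→d9:-→d10:-→d11:-→d12:-→d13:-→d14:-→d15:-→d16:-→d17:-→d18:-→d19:-→d20:-→d21:-→d22:-→d23:-→d24:-→d25:H1 -> H1
  add 9.222.32.0/19 -> H0 at depth 19
  add 0.0.0.0/0 -> H4 at depth 0
  lookup 191.224.0.53: bits 1011111111100 walk d0:H4→d1:-→d2:-→d3:-→d4:-→d5:-→d6:-→d7:-→d8:-→d9:-→d10:-→d11:-→d12:H5→d13:- -> H5
  add 9.208.0.0/12 -> H3 at depth 12
  add 76.63.90.0/23 -> H3 at depth 23
  add 191.230.1.156/32 -> H0 at depth 32
  add 76.48.0.0/12 -> H2 at depth 12
  lookup 106.55.37.235: bits 01 walk d0:H4→d1:-→d2:- -> H4
  lookup 162.188.121.11: bits 101 walk d0:H4→d1:-→d2:-→d3:- -> H4
  lookup 191.224.0.0: bits 1011111111100 walk d0:H4→d1:-→d2:-→d3:-→d4:-→d5:-→d6:-→d7:-→d8:-→d9:-→d10:-→d11:-→d12:H5→d13:- -> H5

== LOOKUPS ==
["H5","H5","H1","H5","H5","H5","H5","H5","H5","H1","H5","H4","H4","H5"]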